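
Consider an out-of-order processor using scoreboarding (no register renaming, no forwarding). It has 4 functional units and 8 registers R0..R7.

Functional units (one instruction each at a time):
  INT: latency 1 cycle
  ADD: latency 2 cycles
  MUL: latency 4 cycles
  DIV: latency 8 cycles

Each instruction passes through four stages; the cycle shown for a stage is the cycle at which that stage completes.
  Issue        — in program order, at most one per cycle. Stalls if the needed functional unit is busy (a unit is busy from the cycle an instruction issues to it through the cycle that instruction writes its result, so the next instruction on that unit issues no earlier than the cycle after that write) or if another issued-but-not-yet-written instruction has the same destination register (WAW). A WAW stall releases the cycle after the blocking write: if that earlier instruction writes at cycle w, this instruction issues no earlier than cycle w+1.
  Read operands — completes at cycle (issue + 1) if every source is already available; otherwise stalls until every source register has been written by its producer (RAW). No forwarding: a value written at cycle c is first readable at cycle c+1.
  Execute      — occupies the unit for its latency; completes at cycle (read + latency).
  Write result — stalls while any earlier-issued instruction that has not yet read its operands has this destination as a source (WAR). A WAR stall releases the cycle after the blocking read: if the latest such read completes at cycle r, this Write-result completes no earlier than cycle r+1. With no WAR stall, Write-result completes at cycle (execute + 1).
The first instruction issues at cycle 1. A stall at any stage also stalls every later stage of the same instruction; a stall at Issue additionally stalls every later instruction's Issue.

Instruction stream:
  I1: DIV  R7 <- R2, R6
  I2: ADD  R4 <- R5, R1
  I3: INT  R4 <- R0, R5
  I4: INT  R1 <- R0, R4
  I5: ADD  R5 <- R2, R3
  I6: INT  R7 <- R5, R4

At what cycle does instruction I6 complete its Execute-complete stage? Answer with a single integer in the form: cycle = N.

  I1 | 1 | 2 | 10 | 11
  I2 | 2 | 3 | 5 | 6
  I3 | 7 | 8 | 9 | 10   WAW R4: wait I2 write@6
  I4 | 11 | 12 | 13 | 14   struct: INT busy until I3 writes@10
  I5 | 12 | 13 | 15 | 16
  I6 | 15 | 17 | 18 | 19   struct: INT busy until I4 writes@14 · RAW R5: wait I5 write@16

cycle = 18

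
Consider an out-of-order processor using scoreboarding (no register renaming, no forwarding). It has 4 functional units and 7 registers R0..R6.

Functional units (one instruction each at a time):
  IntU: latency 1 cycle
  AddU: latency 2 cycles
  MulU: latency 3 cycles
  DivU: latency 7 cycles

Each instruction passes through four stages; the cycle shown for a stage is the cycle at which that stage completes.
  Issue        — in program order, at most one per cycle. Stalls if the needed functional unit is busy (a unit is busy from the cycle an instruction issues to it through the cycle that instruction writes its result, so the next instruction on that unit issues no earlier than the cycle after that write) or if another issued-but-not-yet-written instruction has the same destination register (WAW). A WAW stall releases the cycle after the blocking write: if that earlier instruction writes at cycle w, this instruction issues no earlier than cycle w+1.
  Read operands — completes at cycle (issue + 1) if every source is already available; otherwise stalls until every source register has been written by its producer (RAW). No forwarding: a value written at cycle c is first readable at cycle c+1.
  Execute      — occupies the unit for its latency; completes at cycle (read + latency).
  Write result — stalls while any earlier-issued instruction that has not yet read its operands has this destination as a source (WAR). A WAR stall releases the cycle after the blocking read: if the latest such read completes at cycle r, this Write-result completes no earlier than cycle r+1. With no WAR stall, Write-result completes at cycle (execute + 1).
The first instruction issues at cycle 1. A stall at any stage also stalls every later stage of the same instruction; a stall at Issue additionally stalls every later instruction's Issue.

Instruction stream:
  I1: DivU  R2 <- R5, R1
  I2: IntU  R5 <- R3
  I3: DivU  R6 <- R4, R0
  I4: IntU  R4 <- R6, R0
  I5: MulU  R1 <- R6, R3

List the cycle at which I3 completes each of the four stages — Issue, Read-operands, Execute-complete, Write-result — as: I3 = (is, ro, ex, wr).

[1] I1 issues→DivU
[2] I1 reads; I2 issues→IntU
[3] I2 reads
[4] I2 exec-done
[5] I2 writes R5
[9] I1 exec-done
[10] I1 writes R2
[11] I3 issues→DivU
[12] I3 reads; I4 issues→IntU
[13] I5 issues→MulU
[19] I3 exec-done
[20] I3 writes R6
[21] I4 reads; I5 reads
[22] I4 exec-done
[23] I4 writes R4
[24] I5 exec-done
[25] I5 writes R1

I3 = (11, 12, 19, 20)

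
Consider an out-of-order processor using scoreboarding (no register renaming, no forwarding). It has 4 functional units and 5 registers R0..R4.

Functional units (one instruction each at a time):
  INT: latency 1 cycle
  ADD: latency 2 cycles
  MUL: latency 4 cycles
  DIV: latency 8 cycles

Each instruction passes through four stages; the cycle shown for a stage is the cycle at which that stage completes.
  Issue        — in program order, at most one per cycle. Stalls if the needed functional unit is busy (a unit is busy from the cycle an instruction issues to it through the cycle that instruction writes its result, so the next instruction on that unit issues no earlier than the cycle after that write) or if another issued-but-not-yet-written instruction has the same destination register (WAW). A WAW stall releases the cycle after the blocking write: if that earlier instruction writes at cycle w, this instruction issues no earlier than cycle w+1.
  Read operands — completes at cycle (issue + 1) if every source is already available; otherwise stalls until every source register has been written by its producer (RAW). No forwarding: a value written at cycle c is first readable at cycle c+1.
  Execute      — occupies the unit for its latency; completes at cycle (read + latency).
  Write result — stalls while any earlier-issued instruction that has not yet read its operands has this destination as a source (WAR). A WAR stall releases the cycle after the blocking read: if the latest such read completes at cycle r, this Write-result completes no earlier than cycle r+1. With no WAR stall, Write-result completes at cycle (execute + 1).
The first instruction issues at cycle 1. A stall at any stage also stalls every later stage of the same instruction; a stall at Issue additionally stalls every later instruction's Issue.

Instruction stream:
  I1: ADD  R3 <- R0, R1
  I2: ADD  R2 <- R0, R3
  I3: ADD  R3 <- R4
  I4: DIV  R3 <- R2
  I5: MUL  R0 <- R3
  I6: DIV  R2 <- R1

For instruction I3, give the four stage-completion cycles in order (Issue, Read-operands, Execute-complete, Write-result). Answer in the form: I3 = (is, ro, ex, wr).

I3 = (11, 12, 14, 15)

t=1  I1 issues→ADD
t=2  I1 reads
t=4  I1 exec-done
t=5  I1 writes R3
t=6  I2 issues→ADD
t=7  I2 reads
t=9  I2 exec-done
t=10  I2 writes R2
t=11  I3 issues→ADD
t=12  I3 reads
t=14  I3 exec-done
t=15  I3 writes R3
t=16  I4 issues→DIV
t=17  I4 reads, I5 issues→MUL
t=25  I4 exec-done
t=26  I4 writes R3
t=27  I5 reads, I6 issues→DIV
t=28  I6 reads
t=31  I5 exec-done
t=32  I5 writes R0
t=36  I6 exec-done
t=37  I6 writes R2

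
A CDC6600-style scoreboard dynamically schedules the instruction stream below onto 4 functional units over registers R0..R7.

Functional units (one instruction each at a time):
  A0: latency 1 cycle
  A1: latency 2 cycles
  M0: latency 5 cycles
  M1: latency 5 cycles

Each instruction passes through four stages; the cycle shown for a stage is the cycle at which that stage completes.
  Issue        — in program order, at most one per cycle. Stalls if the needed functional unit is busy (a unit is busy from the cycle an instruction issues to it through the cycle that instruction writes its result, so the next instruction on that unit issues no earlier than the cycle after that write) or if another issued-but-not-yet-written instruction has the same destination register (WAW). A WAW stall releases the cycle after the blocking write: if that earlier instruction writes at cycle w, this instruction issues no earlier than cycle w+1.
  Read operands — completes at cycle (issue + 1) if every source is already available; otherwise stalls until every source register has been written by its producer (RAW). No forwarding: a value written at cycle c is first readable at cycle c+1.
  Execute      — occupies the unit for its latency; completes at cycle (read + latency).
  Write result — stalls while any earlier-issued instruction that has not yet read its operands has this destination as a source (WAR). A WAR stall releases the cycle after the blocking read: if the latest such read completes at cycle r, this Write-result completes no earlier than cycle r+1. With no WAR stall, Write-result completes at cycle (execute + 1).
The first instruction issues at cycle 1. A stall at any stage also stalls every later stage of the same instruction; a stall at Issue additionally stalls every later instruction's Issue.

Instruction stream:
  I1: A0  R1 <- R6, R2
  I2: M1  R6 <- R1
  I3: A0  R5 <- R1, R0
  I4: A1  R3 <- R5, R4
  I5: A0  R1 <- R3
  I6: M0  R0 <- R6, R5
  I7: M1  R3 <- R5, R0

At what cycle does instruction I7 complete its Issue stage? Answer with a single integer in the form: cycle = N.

1) issue 1, read 2, done 3, write 4
2) issue 2, read 5, done 10, write 11  <RAW R1: wait I1 write@4>
3) issue 5, read 6, done 7, write 8  <struct: A0 busy until I1 writes@4>
4) issue 6, read 9, done 11, write 12  <RAW R5: wait I3 write@8>
5) issue 9, read 13, done 14, write 15  <struct: A0 busy until I3 writes@8 / RAW R3: wait I4 write@12>
6) issue 10, read 12, done 17, write 18  <RAW R6: wait I2 write@11>
7) issue 13, read 19, done 24, write 25  <WAW R3: wait I4 write@12 / RAW R0: wait I6 write@18>

cycle = 13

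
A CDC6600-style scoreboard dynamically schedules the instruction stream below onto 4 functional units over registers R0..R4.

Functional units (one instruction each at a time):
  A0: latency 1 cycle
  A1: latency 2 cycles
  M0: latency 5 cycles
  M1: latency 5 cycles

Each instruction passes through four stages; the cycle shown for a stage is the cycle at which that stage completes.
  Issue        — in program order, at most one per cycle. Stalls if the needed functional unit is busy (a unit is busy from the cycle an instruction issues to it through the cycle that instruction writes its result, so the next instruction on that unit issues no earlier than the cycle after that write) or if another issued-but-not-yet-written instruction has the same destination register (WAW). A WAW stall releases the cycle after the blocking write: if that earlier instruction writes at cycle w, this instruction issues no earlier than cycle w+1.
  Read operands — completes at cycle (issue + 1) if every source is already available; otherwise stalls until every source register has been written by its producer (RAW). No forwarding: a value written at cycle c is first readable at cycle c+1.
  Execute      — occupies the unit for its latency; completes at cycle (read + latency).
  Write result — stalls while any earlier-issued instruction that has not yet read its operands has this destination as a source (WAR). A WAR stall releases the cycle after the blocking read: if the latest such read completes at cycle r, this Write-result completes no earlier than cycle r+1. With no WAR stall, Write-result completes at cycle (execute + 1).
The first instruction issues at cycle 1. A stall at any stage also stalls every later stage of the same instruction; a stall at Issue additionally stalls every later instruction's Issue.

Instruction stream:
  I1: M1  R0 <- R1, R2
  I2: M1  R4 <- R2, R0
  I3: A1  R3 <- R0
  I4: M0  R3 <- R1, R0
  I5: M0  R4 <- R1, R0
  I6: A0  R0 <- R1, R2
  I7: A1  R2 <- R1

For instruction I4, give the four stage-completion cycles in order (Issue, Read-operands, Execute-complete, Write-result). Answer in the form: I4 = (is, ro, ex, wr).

I1  is:1  ro:2  ex:7  wr:8
I2  is:9  ro:10  ex:15  wr:16  — struct: M1 busy until I1 writes@8
I3  is:10  ro:11  ex:13  wr:14
I4  is:15  ro:16  ex:21  wr:22  — WAW R3: wait I3 write@14
I5  is:23  ro:24  ex:29  wr:30  — struct: M0 busy until I4 writes@22
I6  is:24  ro:25  ex:26  wr:27
I7  is:25  ro:26  ex:28  wr:29

I4 = (15, 16, 21, 22)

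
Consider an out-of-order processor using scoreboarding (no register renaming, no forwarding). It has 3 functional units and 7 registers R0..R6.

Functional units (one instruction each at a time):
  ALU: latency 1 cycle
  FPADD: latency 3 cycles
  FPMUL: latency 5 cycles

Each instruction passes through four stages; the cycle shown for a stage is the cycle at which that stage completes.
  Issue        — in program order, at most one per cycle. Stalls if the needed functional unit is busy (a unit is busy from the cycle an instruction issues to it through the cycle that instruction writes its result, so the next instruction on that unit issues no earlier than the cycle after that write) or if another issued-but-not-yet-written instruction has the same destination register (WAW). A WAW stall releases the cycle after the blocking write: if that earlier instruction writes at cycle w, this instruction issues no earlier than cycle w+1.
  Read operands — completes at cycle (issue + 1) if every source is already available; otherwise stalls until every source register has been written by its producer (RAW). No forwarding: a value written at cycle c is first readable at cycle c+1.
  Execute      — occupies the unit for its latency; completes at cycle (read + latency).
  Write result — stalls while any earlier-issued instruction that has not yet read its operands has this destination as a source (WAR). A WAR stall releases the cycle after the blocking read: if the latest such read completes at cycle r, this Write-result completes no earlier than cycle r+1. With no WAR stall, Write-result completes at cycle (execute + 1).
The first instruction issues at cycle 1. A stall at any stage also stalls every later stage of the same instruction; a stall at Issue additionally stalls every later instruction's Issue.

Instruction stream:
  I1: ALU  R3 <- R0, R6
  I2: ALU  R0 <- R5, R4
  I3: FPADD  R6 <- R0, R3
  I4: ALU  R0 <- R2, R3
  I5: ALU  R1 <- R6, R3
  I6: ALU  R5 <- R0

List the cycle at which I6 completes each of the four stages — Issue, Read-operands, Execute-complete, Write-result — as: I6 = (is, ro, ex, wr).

I6 = (17, 18, 19, 20)

[1] I1 issues→ALU
[2] I1 reads
[3] I1 exec-done
[4] I1 writes R3
[5] I2 issues→ALU
[6] I2 reads, I3 issues→FPADD
[7] I2 exec-done
[8] I2 writes R0
[9] I3 reads, I4 issues→ALU
[10] I4 reads
[11] I4 exec-done
[12] I3 exec-done, I4 writes R0
[13] I3 writes R6, I5 issues→ALU
[14] I5 reads
[15] I5 exec-done
[16] I5 writes R1
[17] I6 issues→ALU
[18] I6 reads
[19] I6 exec-done
[20] I6 writes R5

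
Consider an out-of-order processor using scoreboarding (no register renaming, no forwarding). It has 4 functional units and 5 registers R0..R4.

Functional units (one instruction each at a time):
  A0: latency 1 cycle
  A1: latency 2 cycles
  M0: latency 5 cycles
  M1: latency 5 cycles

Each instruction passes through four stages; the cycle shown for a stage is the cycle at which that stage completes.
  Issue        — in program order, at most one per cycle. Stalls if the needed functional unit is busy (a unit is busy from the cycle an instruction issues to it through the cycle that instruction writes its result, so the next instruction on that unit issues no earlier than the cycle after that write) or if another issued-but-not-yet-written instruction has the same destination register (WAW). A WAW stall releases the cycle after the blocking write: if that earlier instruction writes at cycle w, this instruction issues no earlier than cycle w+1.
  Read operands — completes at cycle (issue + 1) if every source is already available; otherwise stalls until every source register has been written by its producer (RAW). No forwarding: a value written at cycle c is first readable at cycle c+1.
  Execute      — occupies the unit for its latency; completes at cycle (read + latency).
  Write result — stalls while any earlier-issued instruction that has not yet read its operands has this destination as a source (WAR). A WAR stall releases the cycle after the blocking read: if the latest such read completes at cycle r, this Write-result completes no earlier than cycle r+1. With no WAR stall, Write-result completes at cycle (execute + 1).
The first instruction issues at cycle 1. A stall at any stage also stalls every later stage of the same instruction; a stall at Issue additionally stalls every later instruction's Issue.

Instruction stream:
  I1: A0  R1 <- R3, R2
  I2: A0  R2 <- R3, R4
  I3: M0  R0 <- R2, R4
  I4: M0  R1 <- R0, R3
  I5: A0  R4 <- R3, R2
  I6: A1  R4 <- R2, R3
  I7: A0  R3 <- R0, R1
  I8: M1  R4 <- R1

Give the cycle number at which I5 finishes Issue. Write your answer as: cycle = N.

cycle = 17

I1 -> (1, 2, 3, 4)
I2 -> (5, 6, 7, 8)  // struct: A0 busy until I1 writes@4
I3 -> (6, 9, 14, 15)  // RAW R2: wait I2 write@8
I4 -> (16, 17, 22, 23)  // struct: M0 busy until I3 writes@15
I5 -> (17, 18, 19, 20)
I6 -> (21, 22, 24, 25)  // WAW R4: wait I5 write@20
I7 -> (22, 24, 25, 26)  // RAW R1: wait I4 write@23
I8 -> (26, 27, 32, 33)  // WAW R4: wait I6 write@25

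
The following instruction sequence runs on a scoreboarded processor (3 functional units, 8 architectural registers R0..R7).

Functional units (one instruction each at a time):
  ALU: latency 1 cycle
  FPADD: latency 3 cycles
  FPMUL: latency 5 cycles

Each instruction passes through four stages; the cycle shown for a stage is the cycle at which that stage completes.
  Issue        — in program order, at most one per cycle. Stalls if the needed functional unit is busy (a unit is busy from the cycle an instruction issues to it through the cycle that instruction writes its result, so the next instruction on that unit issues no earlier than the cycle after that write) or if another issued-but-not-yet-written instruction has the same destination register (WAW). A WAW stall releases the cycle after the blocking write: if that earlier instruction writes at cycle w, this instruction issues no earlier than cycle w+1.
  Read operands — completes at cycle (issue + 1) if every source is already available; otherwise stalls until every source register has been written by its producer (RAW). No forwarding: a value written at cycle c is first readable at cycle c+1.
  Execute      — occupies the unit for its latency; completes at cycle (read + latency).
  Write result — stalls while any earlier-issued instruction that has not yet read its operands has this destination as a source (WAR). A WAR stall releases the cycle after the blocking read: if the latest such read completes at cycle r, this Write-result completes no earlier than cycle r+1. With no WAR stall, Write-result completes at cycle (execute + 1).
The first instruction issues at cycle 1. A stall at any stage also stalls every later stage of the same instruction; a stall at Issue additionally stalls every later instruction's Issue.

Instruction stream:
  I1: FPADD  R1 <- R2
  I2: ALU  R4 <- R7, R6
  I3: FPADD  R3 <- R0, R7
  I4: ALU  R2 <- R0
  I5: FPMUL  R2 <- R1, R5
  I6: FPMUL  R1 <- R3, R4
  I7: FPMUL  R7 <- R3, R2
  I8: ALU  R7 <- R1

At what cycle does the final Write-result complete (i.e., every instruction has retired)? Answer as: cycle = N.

cycle = 39

cycle 1: I1→FPADD
cycle 2: I1 RO | I2→ALU
cycle 3: I2 RO
cycle 4: I2 EX
cycle 5: I1 EX | I2 WR R4
cycle 6: I1 WR R1
cycle 7: I3→FPADD
cycle 8: I3 RO | I4→ALU
cycle 9: I4 RO
cycle 10: I4 EX
cycle 11: I3 EX | I4 WR R2
cycle 12: I3 WR R3 | I5→FPMUL
cycle 13: I5 RO
cycle 18: I5 EX
cycle 19: I5 WR R2
cycle 20: I6→FPMUL
cycle 21: I6 RO
cycle 26: I6 EX
cycle 27: I6 WR R1
cycle 28: I7→FPMUL
cycle 29: I7 RO
cycle 34: I7 EX
cycle 35: I7 WR R7
cycle 36: I8→ALU
cycle 37: I8 RO
cycle 38: I8 EX
cycle 39: I8 WR R7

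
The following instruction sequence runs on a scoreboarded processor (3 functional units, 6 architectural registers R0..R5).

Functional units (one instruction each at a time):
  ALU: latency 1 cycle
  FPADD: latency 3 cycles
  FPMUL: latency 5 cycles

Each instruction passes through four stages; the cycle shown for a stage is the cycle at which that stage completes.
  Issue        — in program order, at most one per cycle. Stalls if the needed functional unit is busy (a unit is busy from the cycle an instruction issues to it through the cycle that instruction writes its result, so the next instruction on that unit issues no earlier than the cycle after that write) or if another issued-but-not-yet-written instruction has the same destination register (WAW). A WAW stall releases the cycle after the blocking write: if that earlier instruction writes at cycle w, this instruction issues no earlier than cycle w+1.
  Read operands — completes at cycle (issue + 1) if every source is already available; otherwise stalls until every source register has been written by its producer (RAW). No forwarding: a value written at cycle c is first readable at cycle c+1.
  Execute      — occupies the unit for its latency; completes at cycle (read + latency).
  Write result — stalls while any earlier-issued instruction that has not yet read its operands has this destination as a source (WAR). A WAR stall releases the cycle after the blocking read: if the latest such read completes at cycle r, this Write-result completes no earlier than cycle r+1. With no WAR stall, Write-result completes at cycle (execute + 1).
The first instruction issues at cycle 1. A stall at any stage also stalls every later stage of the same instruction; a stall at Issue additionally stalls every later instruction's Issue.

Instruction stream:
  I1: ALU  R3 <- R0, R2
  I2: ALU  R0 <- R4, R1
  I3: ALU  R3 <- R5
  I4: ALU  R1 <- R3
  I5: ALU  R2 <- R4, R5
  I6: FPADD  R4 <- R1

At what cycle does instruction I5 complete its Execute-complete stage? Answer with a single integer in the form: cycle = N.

cycle = 19

1) issue 1, read 2, done 3, write 4
2) issue 5, read 6, done 7, write 8  <struct: ALU busy until I1 writes@4>
3) issue 9, read 10, done 11, write 12  <struct: ALU busy until I2 writes@8>
4) issue 13, read 14, done 15, write 16  <struct: ALU busy until I3 writes@12>
5) issue 17, read 18, done 19, write 20  <struct: ALU busy until I4 writes@16>
6) issue 18, read 19, done 22, write 23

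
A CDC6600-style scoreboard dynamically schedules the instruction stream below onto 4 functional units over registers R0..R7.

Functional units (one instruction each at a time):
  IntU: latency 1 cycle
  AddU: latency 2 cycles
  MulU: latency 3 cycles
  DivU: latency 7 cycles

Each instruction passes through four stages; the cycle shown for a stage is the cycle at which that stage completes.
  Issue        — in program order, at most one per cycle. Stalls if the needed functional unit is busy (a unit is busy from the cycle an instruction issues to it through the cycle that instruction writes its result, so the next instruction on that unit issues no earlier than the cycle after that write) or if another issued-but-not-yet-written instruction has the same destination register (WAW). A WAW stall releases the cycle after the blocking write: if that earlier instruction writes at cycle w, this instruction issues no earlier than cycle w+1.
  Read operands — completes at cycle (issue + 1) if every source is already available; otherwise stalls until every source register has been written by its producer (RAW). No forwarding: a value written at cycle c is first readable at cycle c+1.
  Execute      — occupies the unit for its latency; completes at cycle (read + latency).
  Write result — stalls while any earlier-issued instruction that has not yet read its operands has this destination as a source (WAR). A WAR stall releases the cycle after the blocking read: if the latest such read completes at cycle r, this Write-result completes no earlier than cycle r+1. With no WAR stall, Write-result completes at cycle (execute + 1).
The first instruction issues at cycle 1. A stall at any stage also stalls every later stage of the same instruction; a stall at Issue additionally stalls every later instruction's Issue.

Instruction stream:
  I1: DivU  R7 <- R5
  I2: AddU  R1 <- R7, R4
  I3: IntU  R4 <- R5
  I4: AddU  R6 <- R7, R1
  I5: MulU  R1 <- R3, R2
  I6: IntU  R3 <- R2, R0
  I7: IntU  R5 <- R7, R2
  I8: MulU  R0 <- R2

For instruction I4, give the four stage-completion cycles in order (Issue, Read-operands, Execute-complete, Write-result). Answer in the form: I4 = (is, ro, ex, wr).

I4 = (15, 16, 18, 19)

I1 -> (1, 2, 9, 10)
I2 -> (2, 11, 13, 14)  // RAW R7: wait I1 write@10
I3 -> (3, 4, 5, 12)  // WAR R4: wait I2 read@11
I4 -> (15, 16, 18, 19)  // struct: AddU busy until I2 writes@14
I5 -> (16, 17, 20, 21)
I6 -> (17, 18, 19, 20)
I7 -> (21, 22, 23, 24)  // struct: IntU busy until I6 writes@20
I8 -> (22, 23, 26, 27)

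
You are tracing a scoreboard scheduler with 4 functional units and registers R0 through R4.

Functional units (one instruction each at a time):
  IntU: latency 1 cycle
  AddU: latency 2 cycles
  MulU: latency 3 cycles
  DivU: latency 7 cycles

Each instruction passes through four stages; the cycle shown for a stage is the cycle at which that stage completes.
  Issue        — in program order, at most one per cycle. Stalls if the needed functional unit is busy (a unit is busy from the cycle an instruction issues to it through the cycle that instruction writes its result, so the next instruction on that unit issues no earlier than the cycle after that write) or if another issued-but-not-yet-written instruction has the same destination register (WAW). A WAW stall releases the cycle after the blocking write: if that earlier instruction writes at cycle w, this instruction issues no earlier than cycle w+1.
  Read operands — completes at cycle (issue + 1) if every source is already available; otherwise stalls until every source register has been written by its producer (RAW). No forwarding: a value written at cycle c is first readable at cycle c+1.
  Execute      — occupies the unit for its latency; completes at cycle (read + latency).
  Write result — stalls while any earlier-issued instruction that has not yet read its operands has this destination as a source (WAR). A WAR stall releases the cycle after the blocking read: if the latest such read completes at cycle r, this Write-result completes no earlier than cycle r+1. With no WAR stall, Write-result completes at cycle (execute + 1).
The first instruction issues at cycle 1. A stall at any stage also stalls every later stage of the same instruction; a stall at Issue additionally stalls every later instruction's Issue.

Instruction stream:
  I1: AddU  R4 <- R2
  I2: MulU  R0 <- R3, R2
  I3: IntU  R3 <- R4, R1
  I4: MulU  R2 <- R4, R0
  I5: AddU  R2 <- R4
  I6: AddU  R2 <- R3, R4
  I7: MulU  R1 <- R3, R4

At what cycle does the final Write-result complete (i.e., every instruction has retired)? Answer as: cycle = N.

1) issue 1, read 2, done 4, write 5
2) issue 2, read 3, done 6, write 7
3) issue 3, read 6, done 7, write 8  <RAW R4: wait I1 write@5>
4) issue 8, read 9, done 12, write 13  <struct: MulU busy until I2 writes@7>
5) issue 14, read 15, done 17, write 18  <WAW R2: wait I4 write@13>
6) issue 19, read 20, done 22, write 23  <struct: AddU busy until I5 writes@18>
7) issue 20, read 21, done 24, write 25

cycle = 25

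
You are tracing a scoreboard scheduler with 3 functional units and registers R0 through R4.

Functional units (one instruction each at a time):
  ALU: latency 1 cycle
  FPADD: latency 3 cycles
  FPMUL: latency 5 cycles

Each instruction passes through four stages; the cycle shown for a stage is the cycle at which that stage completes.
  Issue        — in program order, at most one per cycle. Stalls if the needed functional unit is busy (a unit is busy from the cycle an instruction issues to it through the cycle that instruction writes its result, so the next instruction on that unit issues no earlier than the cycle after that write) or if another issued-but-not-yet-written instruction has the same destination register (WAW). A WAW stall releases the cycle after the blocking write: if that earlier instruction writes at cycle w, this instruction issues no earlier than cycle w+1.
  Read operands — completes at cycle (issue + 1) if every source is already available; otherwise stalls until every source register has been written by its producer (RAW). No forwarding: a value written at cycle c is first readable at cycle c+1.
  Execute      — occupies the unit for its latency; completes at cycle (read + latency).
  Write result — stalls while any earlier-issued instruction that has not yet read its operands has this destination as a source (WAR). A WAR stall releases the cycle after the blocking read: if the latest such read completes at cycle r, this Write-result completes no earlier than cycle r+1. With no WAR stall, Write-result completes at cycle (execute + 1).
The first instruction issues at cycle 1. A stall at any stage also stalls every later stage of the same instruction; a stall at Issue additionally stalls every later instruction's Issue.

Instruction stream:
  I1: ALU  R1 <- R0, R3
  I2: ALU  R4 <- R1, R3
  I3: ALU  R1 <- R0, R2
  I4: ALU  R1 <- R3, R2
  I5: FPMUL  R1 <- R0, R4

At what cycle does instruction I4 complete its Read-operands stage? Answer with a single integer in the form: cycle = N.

cycle = 14

I1 -> (1, 2, 3, 4)
I2 -> (5, 6, 7, 8)  // struct: ALU busy until I1 writes@4
I3 -> (9, 10, 11, 12)  // struct: ALU busy until I2 writes@8
I4 -> (13, 14, 15, 16)  // struct: ALU busy until I3 writes@12
I5 -> (17, 18, 23, 24)  // WAW R1: wait I4 write@16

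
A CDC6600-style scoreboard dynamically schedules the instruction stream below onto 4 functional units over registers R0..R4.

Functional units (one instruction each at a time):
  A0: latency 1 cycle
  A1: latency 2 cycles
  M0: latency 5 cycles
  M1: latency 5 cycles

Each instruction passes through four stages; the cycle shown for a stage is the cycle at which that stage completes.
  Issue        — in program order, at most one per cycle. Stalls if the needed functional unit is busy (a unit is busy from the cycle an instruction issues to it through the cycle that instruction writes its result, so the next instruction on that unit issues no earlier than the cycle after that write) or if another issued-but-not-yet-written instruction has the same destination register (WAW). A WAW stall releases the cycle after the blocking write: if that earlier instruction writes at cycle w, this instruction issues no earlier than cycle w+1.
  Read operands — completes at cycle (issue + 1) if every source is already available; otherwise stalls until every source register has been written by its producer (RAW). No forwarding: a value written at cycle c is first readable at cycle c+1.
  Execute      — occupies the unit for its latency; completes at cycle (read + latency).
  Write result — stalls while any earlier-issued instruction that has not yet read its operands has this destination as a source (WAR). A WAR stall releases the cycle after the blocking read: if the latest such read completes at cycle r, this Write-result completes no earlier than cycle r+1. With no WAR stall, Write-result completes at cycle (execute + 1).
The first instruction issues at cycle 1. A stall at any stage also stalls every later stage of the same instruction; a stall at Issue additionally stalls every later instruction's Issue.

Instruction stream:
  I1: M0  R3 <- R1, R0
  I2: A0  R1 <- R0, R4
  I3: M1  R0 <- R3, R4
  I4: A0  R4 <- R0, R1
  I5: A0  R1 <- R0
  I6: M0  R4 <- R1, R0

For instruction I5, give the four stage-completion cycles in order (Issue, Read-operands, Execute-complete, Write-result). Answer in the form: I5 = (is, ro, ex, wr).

I5 = (19, 20, 21, 22)

1) issue 1, read 2, done 7, write 8
2) issue 2, read 3, done 4, write 5
3) issue 3, read 9, done 14, write 15  <RAW R3: wait I1 write@8>
4) issue 6, read 16, done 17, write 18  <struct: A0 busy until I2 writes@5 / RAW R0: wait I3 write@15>
5) issue 19, read 20, done 21, write 22  <struct: A0 busy until I4 writes@18>
6) issue 20, read 23, done 28, write 29  <RAW R1: wait I5 write@22>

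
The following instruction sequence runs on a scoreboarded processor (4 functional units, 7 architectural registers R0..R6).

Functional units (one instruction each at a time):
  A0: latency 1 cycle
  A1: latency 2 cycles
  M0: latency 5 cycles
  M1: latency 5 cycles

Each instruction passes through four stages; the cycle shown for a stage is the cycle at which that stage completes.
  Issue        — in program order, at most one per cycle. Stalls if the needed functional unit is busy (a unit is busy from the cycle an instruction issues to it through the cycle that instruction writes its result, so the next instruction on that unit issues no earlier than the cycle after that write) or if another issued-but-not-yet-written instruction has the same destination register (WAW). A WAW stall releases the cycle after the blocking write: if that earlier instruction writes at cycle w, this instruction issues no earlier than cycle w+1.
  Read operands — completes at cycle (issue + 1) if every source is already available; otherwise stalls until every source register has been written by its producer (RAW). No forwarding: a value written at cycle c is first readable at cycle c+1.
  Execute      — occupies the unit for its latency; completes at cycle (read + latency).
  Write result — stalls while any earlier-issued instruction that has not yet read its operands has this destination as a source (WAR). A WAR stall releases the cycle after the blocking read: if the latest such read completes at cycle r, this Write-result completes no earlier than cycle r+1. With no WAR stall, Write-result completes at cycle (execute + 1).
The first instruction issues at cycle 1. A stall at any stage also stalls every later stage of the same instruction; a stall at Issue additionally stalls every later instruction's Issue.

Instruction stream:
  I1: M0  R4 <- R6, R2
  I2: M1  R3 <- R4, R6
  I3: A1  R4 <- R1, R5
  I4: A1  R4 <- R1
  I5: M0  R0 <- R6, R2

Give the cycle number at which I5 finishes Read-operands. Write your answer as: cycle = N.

cycle = 16

I1: IS=1 RO=2 EX=7 WR=8
I2: IS=2 RO=9 EX=14 WR=15  [RAW R4: wait I1 write@8]
I3: IS=9 RO=10 EX=12 WR=13  [WAW R4: wait I1 write@8]
I4: IS=14 RO=15 EX=17 WR=18  [struct: A1 busy until I3 writes@13]
I5: IS=15 RO=16 EX=21 WR=22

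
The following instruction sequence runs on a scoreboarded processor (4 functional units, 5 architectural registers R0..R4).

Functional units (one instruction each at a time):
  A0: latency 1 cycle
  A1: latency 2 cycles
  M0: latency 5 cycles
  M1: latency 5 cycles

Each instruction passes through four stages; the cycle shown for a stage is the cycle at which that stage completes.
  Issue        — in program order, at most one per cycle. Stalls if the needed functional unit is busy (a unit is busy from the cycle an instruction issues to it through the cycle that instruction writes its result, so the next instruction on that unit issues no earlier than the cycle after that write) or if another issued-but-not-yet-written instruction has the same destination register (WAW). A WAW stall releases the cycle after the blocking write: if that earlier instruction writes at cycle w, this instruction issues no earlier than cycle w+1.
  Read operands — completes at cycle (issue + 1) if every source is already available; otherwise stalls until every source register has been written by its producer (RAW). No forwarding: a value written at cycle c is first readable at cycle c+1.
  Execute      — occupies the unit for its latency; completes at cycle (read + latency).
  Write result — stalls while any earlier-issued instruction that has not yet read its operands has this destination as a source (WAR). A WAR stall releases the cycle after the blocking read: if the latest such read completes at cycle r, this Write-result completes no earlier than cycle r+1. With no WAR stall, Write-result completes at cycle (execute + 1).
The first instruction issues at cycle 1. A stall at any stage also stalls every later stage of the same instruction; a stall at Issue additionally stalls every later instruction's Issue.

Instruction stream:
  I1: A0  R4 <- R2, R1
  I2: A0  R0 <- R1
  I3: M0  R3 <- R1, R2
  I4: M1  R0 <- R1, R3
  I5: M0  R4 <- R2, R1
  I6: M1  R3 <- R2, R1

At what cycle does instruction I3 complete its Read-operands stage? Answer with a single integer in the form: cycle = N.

cycle = 7

I1 -> (1, 2, 3, 4)
I2 -> (5, 6, 7, 8)  // struct: A0 busy until I1 writes@4
I3 -> (6, 7, 12, 13)
I4 -> (9, 14, 19, 20)  // WAW R0: wait I2 write@8, RAW R3: wait I3 write@13
I5 -> (14, 15, 20, 21)  // struct: M0 busy until I3 writes@13
I6 -> (21, 22, 27, 28)  // struct: M1 busy until I4 writes@20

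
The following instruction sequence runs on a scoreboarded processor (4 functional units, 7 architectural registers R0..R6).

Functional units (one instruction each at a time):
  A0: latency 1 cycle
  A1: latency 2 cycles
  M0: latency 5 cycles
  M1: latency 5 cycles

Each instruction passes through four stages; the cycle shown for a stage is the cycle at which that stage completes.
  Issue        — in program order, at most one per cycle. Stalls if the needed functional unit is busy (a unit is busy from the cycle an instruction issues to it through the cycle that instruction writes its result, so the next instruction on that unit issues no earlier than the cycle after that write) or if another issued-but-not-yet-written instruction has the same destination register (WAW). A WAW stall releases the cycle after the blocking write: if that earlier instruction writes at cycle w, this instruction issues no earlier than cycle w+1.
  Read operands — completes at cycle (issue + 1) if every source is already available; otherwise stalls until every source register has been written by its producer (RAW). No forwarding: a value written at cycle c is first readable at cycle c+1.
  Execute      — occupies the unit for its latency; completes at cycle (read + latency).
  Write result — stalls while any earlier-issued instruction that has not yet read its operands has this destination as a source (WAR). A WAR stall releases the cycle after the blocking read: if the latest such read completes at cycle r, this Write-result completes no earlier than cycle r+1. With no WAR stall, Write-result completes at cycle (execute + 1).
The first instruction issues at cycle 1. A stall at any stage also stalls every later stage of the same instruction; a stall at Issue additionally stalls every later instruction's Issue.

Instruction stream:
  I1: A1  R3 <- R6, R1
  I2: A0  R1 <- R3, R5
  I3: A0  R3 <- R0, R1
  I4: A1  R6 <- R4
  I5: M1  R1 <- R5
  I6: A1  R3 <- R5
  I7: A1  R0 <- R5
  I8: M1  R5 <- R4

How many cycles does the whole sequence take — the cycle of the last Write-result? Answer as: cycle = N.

cycle 1: I1 issues→A1
cycle 2: I1 reads | I2 issues→A0
cycle 4: I1 exec-done
cycle 5: I1 writes R3
cycle 6: I2 reads
cycle 7: I2 exec-done
cycle 8: I2 writes R1
cycle 9: I3 issues→A0
cycle 10: I3 reads | I4 issues→A1
cycle 11: I3 exec-done | I4 reads | I5 issues→M1
cycle 12: I3 writes R3 | I5 reads
cycle 13: I4 exec-done
cycle 14: I4 writes R6
cycle 15: I6 issues→A1
cycle 16: I6 reads
cycle 17: I5 exec-done
cycle 18: I5 writes R1 | I6 exec-done
cycle 19: I6 writes R3
cycle 20: I7 issues→A1
cycle 21: I7 reads | I8 issues→M1
cycle 22: I8 reads
cycle 23: I7 exec-done
cycle 24: I7 writes R0
cycle 27: I8 exec-done
cycle 28: I8 writes R5

cycle = 28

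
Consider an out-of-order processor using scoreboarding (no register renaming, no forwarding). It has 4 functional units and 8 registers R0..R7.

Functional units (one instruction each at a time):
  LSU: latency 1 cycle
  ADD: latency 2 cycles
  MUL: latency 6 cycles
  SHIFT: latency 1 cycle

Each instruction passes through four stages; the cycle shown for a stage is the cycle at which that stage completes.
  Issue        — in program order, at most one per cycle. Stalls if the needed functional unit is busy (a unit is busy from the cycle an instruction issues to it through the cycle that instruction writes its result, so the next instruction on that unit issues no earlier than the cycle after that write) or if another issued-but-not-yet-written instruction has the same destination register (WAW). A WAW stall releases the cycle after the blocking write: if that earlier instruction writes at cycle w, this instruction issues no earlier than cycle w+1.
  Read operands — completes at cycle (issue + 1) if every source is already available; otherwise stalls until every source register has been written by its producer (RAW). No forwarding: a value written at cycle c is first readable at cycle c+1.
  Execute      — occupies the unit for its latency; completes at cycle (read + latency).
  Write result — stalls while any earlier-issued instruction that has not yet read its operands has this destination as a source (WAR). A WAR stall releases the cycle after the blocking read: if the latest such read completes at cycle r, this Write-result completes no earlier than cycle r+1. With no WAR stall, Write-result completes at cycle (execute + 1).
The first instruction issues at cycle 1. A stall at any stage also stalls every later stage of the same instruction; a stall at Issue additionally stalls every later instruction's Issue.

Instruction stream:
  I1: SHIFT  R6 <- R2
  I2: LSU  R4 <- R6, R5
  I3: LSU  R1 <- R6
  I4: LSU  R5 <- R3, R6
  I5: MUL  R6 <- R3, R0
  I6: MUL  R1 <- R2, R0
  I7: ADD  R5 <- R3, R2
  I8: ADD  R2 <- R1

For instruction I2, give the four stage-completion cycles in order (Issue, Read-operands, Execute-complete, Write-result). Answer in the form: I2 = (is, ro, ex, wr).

I2 = (2, 5, 6, 7)

I1 -> (1, 2, 3, 4)
I2 -> (2, 5, 6, 7)  // RAW R6: wait I1 write@4
I3 -> (8, 9, 10, 11)  // struct: LSU busy until I2 writes@7
I4 -> (12, 13, 14, 15)  // struct: LSU busy until I3 writes@11
I5 -> (13, 14, 20, 21)
I6 -> (22, 23, 29, 30)  // struct: MUL busy until I5 writes@21
I7 -> (23, 24, 26, 27)
I8 -> (28, 31, 33, 34)  // struct: ADD busy until I7 writes@27, RAW R1: wait I6 write@30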